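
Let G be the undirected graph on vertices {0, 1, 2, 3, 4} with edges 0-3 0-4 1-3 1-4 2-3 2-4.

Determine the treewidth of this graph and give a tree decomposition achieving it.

Treewidth 2.
Bags: B1 = {2, 3, 4}  B2 = {1, 3, 4}  B3 = {0, 3, 4}
Tree: B1–B2, B2–B3

Every bag has size at most 3, so the width is 3 − 1 = 2 and tw(G) ≤ 2. For the lower bound, G contains the cycle 3–2–4–1–3, so G is not a forest; only forests have treewidth ≤ 1, hence tw(G) ≥ 2. Hence tw(G) = 2 exactly.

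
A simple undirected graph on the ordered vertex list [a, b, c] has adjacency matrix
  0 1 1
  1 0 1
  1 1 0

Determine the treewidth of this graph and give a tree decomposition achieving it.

Treewidth 2.
Bags: B1 = {a, b, c}
Tree: (single bag)

With just one bag of size 3, the width is 3 − 1 = 2, so tw(G) ≤ 2. On the other hand G contains the 3-clique {a, b, c}. A clique must lie in a single bag of any decomposition, so no decomposition can have width below 2. Therefore the treewidth is 2.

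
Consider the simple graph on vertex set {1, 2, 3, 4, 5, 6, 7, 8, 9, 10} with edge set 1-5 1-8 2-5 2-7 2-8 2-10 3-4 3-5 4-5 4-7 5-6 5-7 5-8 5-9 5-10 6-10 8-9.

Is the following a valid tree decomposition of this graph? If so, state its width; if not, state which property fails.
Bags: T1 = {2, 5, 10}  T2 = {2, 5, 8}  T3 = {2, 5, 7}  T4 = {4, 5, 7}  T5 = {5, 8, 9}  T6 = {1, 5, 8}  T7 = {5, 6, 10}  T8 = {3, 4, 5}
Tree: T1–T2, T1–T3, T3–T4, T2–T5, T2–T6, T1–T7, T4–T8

Checking the three conditions: (i) the bags cover all of {1, 2, 3, 4, 5, 6, 7, 8, 9, 10}; (ii) for each edge, some bag contains both endpoints; (iii) the bags containing any fixed vertex form a subtree. All hold, so the decomposition is valid with width 3 − 1 = 2.

Yes; width 2.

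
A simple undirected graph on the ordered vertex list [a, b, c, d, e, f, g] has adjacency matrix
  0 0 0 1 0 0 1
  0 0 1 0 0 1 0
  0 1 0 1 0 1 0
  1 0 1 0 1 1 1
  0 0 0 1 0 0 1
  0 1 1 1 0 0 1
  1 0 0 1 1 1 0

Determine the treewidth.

2

A width-2 tree decomposition is:
Bags: B1 = {d, f, g}  B2 = {c, d, f}  B3 = {d, e, g}  B4 = {a, d, g}  B5 = {b, c, f}
Tree: B1–B2, B1–B3, B1–B4, B2–B5
Each bag holds 3 vertices, so the decomposition has width 2, which upper-bounds the treewidth. Conversely, {d, e, g} is a clique of size 3, and the vertices of any clique must share a bag in every tree decomposition; so some bag has ≥ 3 vertices and tw(G) ≥ 2. The upper and lower bounds meet at 2, so that is the treewidth.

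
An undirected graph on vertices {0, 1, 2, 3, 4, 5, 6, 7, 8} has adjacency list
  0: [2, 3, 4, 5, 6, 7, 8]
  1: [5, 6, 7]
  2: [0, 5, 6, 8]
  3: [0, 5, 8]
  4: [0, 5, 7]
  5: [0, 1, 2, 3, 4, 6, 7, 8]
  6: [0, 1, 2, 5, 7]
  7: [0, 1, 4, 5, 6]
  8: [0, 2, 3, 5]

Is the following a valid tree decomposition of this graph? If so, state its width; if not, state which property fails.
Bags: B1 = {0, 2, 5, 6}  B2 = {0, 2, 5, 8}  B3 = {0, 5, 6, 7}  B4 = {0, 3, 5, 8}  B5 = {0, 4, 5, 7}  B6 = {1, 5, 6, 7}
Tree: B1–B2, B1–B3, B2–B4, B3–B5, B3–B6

Yes; width 3.

Every vertex of G appears in some bag (union = {0, 1, 2, 3, 4, 5, 6, 7, 8}); every edge is covered by a bag; and for each vertex v the set of bags containing v is connected in the bag tree. The decomposition is therefore valid. The largest bag has 4 vertices, so the width is 3.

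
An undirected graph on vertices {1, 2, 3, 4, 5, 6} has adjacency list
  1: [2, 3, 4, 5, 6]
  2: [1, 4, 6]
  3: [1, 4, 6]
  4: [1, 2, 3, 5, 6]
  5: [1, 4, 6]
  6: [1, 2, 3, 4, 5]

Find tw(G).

3

A width-3 tree decomposition is:
Bags: B1 = {1, 3, 4, 6}  B2 = {1, 4, 5, 6}  B3 = {1, 2, 4, 6}
Tree: B1–B2, B2–B3
Every bag has size at most 4, so the width is 4 − 1 = 3 and tw(G) ≤ 3. For the lower bound, the 4 vertices {1, 2, 4, 6} are pairwise adjacent, and any tree decomposition puts a clique entirely inside one bag — forcing width ≥ 3. Hence tw(G) = 3 exactly.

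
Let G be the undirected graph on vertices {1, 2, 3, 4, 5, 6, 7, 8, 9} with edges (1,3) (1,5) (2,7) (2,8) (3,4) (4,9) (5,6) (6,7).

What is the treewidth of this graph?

A width-1 tree decomposition is:
Bags: B1 = {2, 8}  B2 = {2, 7}  B3 = {6, 7}  B4 = {5, 6}  B5 = {1, 5}  B6 = {1, 3}  B7 = {3, 4}  B8 = {4, 9}
Tree: B1–B2, B2–B3, B3–B4, B4–B5, B5–B6, B6–B7, B7–B8
Each bag holds 2 vertices, so the decomposition has width 1, which upper-bounds the treewidth. Since G has at least one edge (e.g. 8–2), it is not an edgeless graph, so tw(G) ≥ 1. The upper and lower bounds meet at 1, so that is the treewidth.

1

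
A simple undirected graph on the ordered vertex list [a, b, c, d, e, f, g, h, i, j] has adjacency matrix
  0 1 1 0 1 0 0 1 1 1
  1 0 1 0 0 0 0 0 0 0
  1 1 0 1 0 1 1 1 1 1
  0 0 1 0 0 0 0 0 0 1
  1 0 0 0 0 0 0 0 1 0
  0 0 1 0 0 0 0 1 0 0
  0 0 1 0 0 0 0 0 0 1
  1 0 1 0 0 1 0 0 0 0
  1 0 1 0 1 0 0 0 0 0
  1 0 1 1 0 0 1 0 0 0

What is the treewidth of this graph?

A width-2 tree decomposition is:
Bags: B1 = {c, d, j}  B2 = {a, c, j}  B3 = {a, c, i}  B4 = {a, b, c}  B5 = {a, e, i}  B6 = {a, c, h}  B7 = {c, f, h}  B8 = {c, g, j}
Tree: B1–B2, B2–B3, B2–B4, B3–B5, B3–B6, B6–B7, B1–B8
Each bag holds 3 vertices, so the decomposition has width 2, which upper-bounds the treewidth. On the other hand G contains the 3-clique {a, e, i}. A clique must lie in a single bag of any decomposition, so no decomposition can have width below 2. Therefore the treewidth is 2.

2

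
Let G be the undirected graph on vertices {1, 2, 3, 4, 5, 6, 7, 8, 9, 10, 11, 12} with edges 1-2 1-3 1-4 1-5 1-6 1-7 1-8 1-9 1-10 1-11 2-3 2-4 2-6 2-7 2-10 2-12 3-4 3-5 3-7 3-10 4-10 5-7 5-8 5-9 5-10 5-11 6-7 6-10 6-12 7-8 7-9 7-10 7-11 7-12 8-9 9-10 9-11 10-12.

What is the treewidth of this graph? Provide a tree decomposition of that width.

The largest bag has 5 vertices, giving width 4; this decomposition certifies tw(G) ≤ 4. On the other hand G contains the 5-clique {1, 2, 3, 4, 10}. A clique must lie in a single bag of any decomposition, so no decomposition can have width below 4. Therefore the treewidth is 4.

Treewidth 4.
Bags: B1 = {1, 2, 3, 7, 10}  B2 = {1, 2, 6, 7, 10}  B3 = {1, 2, 3, 4, 10}  B4 = {1, 3, 5, 7, 10}  B5 = {1, 5, 7, 9, 10}  B6 = {1, 5, 7, 9, 11}  B7 = {2, 6, 7, 10, 12}  B8 = {1, 5, 7, 8, 9}
Tree: B1–B2, B1–B3, B1–B4, B4–B5, B5–B6, B2–B7, B5–B8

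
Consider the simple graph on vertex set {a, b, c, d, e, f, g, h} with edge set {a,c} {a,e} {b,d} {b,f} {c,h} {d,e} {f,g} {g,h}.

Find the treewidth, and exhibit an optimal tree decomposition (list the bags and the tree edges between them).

Treewidth 2.
One optimal decomposition is:
Bags: B1 = {b, d, e}  B2 = {b, e, f}  B3 = {e, f, g}  B4 = {e, g, h}  B5 = {c, e, h}  B6 = {a, c, e}
Tree: B1–B2, B2–B3, B3–B4, B4–B5, B5–B6

Each bag holds 3 vertices, so the decomposition has width 2, which upper-bounds the treewidth. The edges e–d–b–f–g–h–c–a–e form a cycle, so G is not a tree and its treewidth is at least 2. Therefore the treewidth is 2.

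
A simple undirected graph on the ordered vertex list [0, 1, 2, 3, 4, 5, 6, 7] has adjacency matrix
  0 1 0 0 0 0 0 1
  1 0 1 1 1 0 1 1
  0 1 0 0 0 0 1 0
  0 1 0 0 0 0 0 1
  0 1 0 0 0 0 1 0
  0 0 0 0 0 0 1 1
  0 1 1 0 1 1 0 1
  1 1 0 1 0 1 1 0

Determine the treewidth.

2

A width-2 tree decomposition is:
Bags: B1 = {1, 4, 6}  B2 = {1, 6, 7}  B3 = {0, 1, 7}  B4 = {5, 6, 7}  B5 = {1, 3, 7}  B6 = {1, 2, 6}
Tree: B1–B2, B2–B3, B2–B4, B3–B5, B1–B6
Every bag has size at most 3, so the width is 3 − 1 = 2 and tw(G) ≤ 2. On the other hand G contains the 3-clique {0, 1, 7}. A clique must lie in a single bag of any decomposition, so no decomposition can have width below 2. Therefore the treewidth is 2.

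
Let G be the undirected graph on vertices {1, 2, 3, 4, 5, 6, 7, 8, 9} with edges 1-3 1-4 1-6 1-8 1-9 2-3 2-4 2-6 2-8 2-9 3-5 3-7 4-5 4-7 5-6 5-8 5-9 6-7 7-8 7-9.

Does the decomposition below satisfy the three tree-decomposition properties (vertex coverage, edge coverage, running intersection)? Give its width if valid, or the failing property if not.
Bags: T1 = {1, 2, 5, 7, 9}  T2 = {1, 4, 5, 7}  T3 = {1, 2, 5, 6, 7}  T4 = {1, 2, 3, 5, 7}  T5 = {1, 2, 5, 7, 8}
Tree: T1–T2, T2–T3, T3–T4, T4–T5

No — edge (2,4) lies in no bag.

A tree decomposition must satisfy three properties: every vertex lies in some bag; for every edge, both endpoints lie together in some bag; and for every vertex, the bags containing it form a connected subtree. Here edge (2,4) lies in no bag, so the decomposition is invalid.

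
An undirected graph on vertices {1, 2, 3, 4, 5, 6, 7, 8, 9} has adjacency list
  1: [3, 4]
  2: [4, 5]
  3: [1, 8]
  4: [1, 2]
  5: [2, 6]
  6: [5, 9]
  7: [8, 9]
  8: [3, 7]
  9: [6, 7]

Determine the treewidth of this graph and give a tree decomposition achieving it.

Each bag holds 3 vertices, so the decomposition has width 2, which upper-bounds the treewidth. For the lower bound, G contains the cycle 8–3–1–4–2–5–6–9–7–8, so G is not a forest; only forests have treewidth ≤ 1, hence tw(G) ≥ 2. Hence tw(G) = 2 exactly.

Treewidth 2.
One optimal decomposition is:
Bags: B1 = {1, 3, 8}  B2 = {1, 4, 8}  B3 = {2, 4, 8}  B4 = {2, 5, 8}  B5 = {5, 6, 8}  B6 = {6, 8, 9}  B7 = {7, 8, 9}
Tree: B1–B2, B2–B3, B3–B4, B4–B5, B5–B6, B6–B7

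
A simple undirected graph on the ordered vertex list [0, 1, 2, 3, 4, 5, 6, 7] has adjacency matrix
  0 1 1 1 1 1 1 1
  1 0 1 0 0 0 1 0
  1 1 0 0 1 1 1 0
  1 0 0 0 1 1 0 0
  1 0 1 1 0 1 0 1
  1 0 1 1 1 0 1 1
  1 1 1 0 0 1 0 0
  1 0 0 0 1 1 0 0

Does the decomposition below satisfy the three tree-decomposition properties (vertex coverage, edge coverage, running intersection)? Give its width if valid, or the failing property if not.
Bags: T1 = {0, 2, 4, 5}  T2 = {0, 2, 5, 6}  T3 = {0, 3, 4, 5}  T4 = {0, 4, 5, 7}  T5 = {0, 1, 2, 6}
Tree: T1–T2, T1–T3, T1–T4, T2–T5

Yes; width 3.

Every vertex of G appears in some bag (union = {0, 1, 2, 3, 4, 5, 6, 7}); every edge is covered by a bag; and for each vertex v the set of bags containing v is connected in the bag tree. The decomposition is therefore valid. The largest bag has 4 vertices, so the width is 3.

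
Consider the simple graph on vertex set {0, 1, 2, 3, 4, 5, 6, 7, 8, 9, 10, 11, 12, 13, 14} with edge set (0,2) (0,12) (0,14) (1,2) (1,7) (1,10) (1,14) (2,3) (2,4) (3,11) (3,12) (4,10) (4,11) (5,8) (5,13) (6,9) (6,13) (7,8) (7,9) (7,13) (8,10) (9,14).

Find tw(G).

A width-3 tree decomposition is:
Bags: B1 = {5, 6, 8, 13}  B2 = {6, 7, 8, 13}  B3 = {6, 7, 8, 9}  B4 = {7, 8, 9, 10}  B5 = {1, 7, 9, 10}  B6 = {1, 9, 10, 14}  B7 = {1, 4, 10, 14}  B8 = {1, 2, 4, 14}  B9 = {0, 2, 4, 14}  B10 = {0, 2, 4, 11}  B11 = {0, 2, 3, 11}  B12 = {0, 3, 11, 12}
Tree: B1–B2, B2–B3, B3–B4, B4–B5, B5–B6, B6–B7, B7–B8, B8–B9, B9–B10, B10–B11, B11–B12
The largest bag has 4 vertices, giving width 3; this decomposition certifies tw(G) ≤ 3. For the lower bound: the 4 vertex sets {5,6,13}, {8}, {7}, {1,9,10,14} are disjoint, each induces a connected subgraph, and every pair is joined by at least one edge of G. Contracting each set to a single vertex therefore yields K_{4} as a minor, and since treewidth is minor-monotone, tw(G) ≥ tw(K_{4}) = 3. The upper and lower bounds meet at 3, so that is the treewidth.

3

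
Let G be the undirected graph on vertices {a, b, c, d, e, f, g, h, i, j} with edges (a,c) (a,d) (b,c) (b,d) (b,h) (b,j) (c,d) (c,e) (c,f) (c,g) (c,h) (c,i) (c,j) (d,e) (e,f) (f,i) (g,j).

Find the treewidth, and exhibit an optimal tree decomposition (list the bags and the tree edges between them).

The largest bag has 3 vertices, giving width 2; this decomposition certifies tw(G) ≤ 2. Conversely, {c, d, e} is a clique of size 3, and the vertices of any clique must share a bag in every tree decomposition; so some bag has ≥ 3 vertices and tw(G) ≥ 2. Therefore the treewidth is 2.

Treewidth 2.
Bags: B1 = {b, c, d}  B2 = {b, c, h}  B3 = {c, d, e}  B4 = {c, e, f}  B5 = {b, c, j}  B6 = {c, f, i}  B7 = {a, c, d}  B8 = {c, g, j}
Tree: B1–B2, B1–B3, B3–B4, B1–B5, B4–B6, B1–B7, B5–B8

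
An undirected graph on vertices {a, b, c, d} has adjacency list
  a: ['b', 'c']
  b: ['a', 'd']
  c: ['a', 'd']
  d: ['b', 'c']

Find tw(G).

2

A width-2 tree decomposition is:
Bags: B1 = {a, c, d}  B2 = {a, b, d}
Tree: B1–B2
Every bag has size at most 3, so the width is 3 − 1 = 2 and tw(G) ≤ 2. For the lower bound, G contains the cycle a–c–d–b–a, so G is not a forest; only forests have treewidth ≤ 1, hence tw(G) ≥ 2. The upper and lower bounds meet at 2, so that is the treewidth.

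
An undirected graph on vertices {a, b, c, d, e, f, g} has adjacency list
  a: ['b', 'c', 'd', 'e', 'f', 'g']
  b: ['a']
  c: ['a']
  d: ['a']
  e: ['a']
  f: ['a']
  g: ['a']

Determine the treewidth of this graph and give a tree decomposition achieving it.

Treewidth 1.
Bags: B1 = {a, c}  B2 = {a, g}  B3 = {a, b}  B4 = {a, f}  B5 = {a, d}  B6 = {a, e}
Tree: B1–B2, B1–B3, B2–B4, B2–B5, B3–B6

Every bag has size at most 2, so the width is 2 − 1 = 1 and tw(G) ≤ 1. G has an edge, so its treewidth is at least 1. Combining the bounds, tw(G) = 1.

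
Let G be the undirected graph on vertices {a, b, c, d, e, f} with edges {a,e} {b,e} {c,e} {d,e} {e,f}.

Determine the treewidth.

A width-1 tree decomposition is:
Bags: B1 = {c, e}  B2 = {d, e}  B3 = {e, f}  B4 = {a, e}  B5 = {b, e}
Tree: B1–B2, B2–B3, B1–B4, B4–B5
The largest bag has 2 vertices, giving width 1; this decomposition certifies tw(G) ≤ 1. Since G has at least one edge (e.g. e–c), it is not an edgeless graph, so tw(G) ≥ 1. Hence tw(G) = 1 exactly.

1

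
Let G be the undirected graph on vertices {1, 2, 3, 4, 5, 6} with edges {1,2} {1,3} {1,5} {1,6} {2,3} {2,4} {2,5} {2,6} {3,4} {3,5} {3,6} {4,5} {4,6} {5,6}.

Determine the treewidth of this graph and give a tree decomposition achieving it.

Every bag has size at most 5, so the width is 5 − 1 = 4 and tw(G) ≤ 4. For the lower bound, the 5 vertices {1, 2, 3, 5, 6} are pairwise adjacent, and any tree decomposition puts a clique entirely inside one bag — forcing width ≥ 4. The upper and lower bounds meet at 4, so that is the treewidth.

Treewidth 4.
One optimal decomposition is:
Bags: B1 = {2, 3, 4, 5, 6}  B2 = {1, 2, 3, 5, 6}
Tree: B1–B2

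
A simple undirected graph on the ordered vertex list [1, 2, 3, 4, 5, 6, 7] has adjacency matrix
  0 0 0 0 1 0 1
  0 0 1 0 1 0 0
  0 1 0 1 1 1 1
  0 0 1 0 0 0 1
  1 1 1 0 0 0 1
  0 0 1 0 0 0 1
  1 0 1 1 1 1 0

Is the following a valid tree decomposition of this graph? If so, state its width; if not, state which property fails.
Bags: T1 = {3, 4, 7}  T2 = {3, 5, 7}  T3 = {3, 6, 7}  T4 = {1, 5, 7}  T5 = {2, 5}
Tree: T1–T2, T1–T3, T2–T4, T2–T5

No — edge (3,2) lies in no bag.

A tree decomposition must satisfy three properties: every vertex lies in some bag; for every edge, both endpoints lie together in some bag; and for every vertex, the bags containing it form a connected subtree. Here edge (3,2) lies in no bag, so the decomposition is invalid.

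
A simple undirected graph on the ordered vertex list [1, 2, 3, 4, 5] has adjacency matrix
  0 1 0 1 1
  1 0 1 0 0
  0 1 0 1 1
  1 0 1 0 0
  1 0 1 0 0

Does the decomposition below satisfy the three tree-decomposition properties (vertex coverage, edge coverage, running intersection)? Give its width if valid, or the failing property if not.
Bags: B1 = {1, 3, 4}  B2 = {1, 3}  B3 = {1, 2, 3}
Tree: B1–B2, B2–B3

A tree decomposition must satisfy three properties: every vertex lies in some bag; for every edge, both endpoints lie together in some bag; and for every vertex, the bags containing it form a connected subtree. Here vertex 5 appears in no bag, so the decomposition is invalid.

No — vertex 5 appears in no bag.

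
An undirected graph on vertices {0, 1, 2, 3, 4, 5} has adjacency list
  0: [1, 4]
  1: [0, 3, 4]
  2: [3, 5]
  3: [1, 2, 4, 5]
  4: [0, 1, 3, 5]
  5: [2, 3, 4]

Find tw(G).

A width-2 tree decomposition is:
Bags: B1 = {3, 4, 5}  B2 = {2, 3, 5}  B3 = {1, 3, 4}  B4 = {0, 1, 4}
Tree: B1–B2, B1–B3, B3–B4
Every bag has size at most 3, so the width is 3 − 1 = 2 and tw(G) ≤ 2. Conversely, {0, 1, 4} is a clique of size 3, and the vertices of any clique must share a bag in every tree decomposition; so some bag has ≥ 3 vertices and tw(G) ≥ 2. Therefore the treewidth is 2.

2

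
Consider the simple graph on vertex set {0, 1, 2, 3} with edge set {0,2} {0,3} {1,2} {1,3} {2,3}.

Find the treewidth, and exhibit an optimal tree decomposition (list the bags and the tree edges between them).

Treewidth 2.
One such decomposition:
Bags: B1 = {0, 2, 3}  B2 = {1, 2, 3}
Tree: B1–B2

Every bag has size at most 3, so the width is 3 − 1 = 2 and tw(G) ≤ 2. On the other hand G contains the 3-clique {0, 2, 3}. A clique must lie in a single bag of any decomposition, so no decomposition can have width below 2. The upper and lower bounds meet at 2, so that is the treewidth.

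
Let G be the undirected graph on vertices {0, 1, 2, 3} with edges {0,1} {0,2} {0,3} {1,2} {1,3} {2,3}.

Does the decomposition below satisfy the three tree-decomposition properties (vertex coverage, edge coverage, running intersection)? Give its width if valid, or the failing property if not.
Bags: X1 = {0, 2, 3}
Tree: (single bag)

A tree decomposition must satisfy three properties: every vertex lies in some bag; for every edge, both endpoints lie together in some bag; and for every vertex, the bags containing it form a connected subtree. Here vertex 1 appears in no bag, so the decomposition is invalid.

No — vertex 1 appears in no bag.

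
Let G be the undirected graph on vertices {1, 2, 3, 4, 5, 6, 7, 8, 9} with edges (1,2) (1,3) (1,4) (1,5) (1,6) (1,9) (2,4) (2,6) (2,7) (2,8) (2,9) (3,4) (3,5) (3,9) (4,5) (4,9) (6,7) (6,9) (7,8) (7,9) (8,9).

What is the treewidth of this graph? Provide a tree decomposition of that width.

The largest bag has 4 vertices, giving width 3; this decomposition certifies tw(G) ≤ 3. For the lower bound, the 4 vertices {2, 7, 8, 9} are pairwise adjacent, and any tree decomposition puts a clique entirely inside one bag — forcing width ≥ 3. Hence tw(G) = 3 exactly.

Treewidth 3.
One such decomposition:
Bags: B1 = {1, 2, 4, 9}  B2 = {1, 2, 6, 9}  B3 = {2, 6, 7, 9}  B4 = {2, 7, 8, 9}  B5 = {1, 3, 4, 9}  B6 = {1, 3, 4, 5}
Tree: B1–B2, B2–B3, B3–B4, B1–B5, B5–B6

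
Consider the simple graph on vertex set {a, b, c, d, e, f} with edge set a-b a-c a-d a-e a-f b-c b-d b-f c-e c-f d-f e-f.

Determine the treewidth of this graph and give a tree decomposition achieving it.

Treewidth 3.
Bags: B1 = {a, b, c, f}  B2 = {a, c, e, f}  B3 = {a, b, d, f}
Tree: B1–B2, B1–B3

Every bag has size at most 4, so the width is 4 − 1 = 3 and tw(G) ≤ 3. For the lower bound, the 4 vertices {a, b, d, f} are pairwise adjacent, and any tree decomposition puts a clique entirely inside one bag — forcing width ≥ 3. Hence tw(G) = 3 exactly.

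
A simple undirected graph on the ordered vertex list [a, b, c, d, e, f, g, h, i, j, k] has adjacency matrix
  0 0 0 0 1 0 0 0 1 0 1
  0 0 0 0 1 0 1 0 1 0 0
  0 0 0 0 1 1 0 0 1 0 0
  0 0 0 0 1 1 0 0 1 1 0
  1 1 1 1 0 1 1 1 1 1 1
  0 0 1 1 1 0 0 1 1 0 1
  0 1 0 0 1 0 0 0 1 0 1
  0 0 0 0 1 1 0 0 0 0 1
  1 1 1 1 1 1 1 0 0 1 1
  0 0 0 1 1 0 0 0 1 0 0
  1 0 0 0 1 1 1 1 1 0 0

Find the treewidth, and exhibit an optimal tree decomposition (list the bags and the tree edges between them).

Treewidth 3.
Bags: B1 = {e, f, h, k}  B2 = {e, f, i, k}  B3 = {d, e, f, i}  B4 = {e, g, i, k}  B5 = {d, e, i, j}  B6 = {a, e, i, k}  B7 = {b, e, g, i}  B8 = {c, e, f, i}
Tree: B1–B2, B2–B3, B2–B4, B3–B5, B2–B6, B4–B7, B3–B8

The largest bag has 4 vertices, giving width 3; this decomposition certifies tw(G) ≤ 3. On the other hand G contains the 4-clique {e, f, h, k}. A clique must lie in a single bag of any decomposition, so no decomposition can have width below 3. The upper and lower bounds meet at 3, so that is the treewidth.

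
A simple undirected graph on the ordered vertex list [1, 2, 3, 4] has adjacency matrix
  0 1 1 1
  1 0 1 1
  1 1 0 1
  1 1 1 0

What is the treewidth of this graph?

3

A width-3 tree decomposition is:
Bags: B1 = {1, 2, 3, 4}
Tree: (single bag)
A single bag containing all 4 vertices is trivially a valid decomposition of width 3. Conversely, {1, 2, 3, 4} is a clique of size 4, and the vertices of any clique must share a bag in every tree decomposition; so some bag has ≥ 4 vertices and tw(G) ≥ 3. The upper and lower bounds meet at 3, so that is the treewidth.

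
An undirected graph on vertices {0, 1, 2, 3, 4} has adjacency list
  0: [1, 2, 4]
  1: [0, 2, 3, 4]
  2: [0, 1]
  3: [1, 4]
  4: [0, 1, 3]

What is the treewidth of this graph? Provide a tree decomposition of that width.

Treewidth 2.
One such decomposition:
Bags: B1 = {0, 1, 4}  B2 = {1, 3, 4}  B3 = {0, 1, 2}
Tree: B1–B2, B1–B3

Each bag holds 3 vertices, so the decomposition has width 2, which upper-bounds the treewidth. Conversely, {0, 1, 2} is a clique of size 3, and the vertices of any clique must share a bag in every tree decomposition; so some bag has ≥ 3 vertices and tw(G) ≥ 2. Therefore the treewidth is 2.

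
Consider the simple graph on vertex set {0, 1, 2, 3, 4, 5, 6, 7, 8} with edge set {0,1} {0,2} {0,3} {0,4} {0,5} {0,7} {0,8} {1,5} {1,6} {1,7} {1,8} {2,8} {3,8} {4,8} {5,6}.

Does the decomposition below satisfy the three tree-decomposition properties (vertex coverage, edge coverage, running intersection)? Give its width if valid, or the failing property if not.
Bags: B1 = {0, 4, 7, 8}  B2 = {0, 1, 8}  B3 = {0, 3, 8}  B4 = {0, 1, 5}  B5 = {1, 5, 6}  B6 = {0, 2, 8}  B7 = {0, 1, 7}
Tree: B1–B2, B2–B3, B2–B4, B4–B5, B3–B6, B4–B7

No — bags containing vertex 7 are not connected in the tree.

A tree decomposition must satisfy three properties: every vertex lies in some bag; for every edge, both endpoints lie together in some bag; and for every vertex, the bags containing it form a connected subtree. Here bags containing vertex 7 are not connected in the tree, so the decomposition is invalid.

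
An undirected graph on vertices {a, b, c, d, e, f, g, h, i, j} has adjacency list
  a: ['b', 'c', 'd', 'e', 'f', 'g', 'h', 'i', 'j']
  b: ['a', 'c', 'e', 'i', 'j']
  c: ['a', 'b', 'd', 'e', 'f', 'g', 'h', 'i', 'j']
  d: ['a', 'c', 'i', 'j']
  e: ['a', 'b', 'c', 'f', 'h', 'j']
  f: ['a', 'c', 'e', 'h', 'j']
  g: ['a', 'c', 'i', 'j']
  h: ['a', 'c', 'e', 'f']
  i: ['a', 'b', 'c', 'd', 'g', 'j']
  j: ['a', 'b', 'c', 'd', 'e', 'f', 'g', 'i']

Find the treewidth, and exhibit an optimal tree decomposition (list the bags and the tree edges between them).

Treewidth 4.
Bags: B1 = {a, c, g, i, j}  B2 = {a, b, c, i, j}  B3 = {a, b, c, e, j}  B4 = {a, c, d, i, j}  B5 = {a, c, e, f, j}  B6 = {a, c, e, f, h}
Tree: B1–B2, B2–B3, B2–B4, B3–B5, B5–B6

Each bag holds 5 vertices, so the decomposition has width 4, which upper-bounds the treewidth. On the other hand G contains the 5-clique {a, c, e, f, j}. A clique must lie in a single bag of any decomposition, so no decomposition can have width below 4. Hence tw(G) = 4 exactly.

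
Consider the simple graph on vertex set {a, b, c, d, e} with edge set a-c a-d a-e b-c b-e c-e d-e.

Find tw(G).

2

A width-2 tree decomposition is:
Bags: B1 = {a, c, e}  B2 = {b, c, e}  B3 = {a, d, e}
Tree: B1–B2, B1–B3
Each bag holds 3 vertices, so the decomposition has width 2, which upper-bounds the treewidth. On the other hand G contains the 3-clique {a, d, e}. A clique must lie in a single bag of any decomposition, so no decomposition can have width below 2. The upper and lower bounds meet at 2, so that is the treewidth.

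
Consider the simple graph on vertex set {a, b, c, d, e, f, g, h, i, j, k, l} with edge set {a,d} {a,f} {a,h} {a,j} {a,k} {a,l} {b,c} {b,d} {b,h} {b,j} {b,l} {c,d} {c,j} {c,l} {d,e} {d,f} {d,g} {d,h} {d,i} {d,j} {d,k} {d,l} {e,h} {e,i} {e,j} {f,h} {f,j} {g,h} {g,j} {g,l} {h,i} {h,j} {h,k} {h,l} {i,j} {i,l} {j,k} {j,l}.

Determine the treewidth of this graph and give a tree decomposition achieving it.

Treewidth 4.
One optimal decomposition is:
Bags: B1 = {a, d, h, j, l}  B2 = {b, d, h, j, l}  B3 = {a, d, h, j, k}  B4 = {d, h, i, j, l}  B5 = {d, e, h, i, j}  B6 = {a, d, f, h, j}  B7 = {d, g, h, j, l}  B8 = {b, c, d, j, l}
Tree: B1–B2, B1–B3, B2–B4, B4–B5, B3–B6, B2–B7, B2–B8

The largest bag has 5 vertices, giving width 4; this decomposition certifies tw(G) ≤ 4. On the other hand G contains the 5-clique {d, e, h, i, j}. A clique must lie in a single bag of any decomposition, so no decomposition can have width below 4. The upper and lower bounds meet at 4, so that is the treewidth.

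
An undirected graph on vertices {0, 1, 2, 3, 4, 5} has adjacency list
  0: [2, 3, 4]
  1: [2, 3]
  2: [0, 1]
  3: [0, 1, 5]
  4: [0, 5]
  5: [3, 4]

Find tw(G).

2

A width-2 tree decomposition is:
Bags: B1 = {1, 2, 3}  B2 = {0, 2, 3}  B3 = {0, 3, 5}  B4 = {0, 4, 5}
Tree: B1–B2, B2–B3, B3–B4
Every bag has size at most 3, so the width is 3 − 1 = 2 and tw(G) ≤ 2. Since 1–2–0–3–1 is a cycle in G, G is not acyclic. Forests are exactly the graphs of treewidth ≤ 1, so tw(G) ≥ 2. Combining the bounds, tw(G) = 2.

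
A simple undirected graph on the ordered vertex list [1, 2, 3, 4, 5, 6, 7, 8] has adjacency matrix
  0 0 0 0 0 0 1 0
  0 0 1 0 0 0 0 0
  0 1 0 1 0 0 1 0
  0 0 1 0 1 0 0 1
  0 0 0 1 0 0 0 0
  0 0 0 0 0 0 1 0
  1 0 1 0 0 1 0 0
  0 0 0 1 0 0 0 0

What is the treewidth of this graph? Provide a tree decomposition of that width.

Treewidth 1.
Bags: B1 = {3, 7}  B2 = {2, 3}  B3 = {3, 4}  B4 = {1, 7}  B5 = {4, 5}  B6 = {4, 8}  B7 = {6, 7}
Tree: B1–B2, B2–B3, B1–B4, B3–B5, B3–B6, B1–B7

Every bag has size at most 2, so the width is 2 − 1 = 1 and tw(G) ≤ 1. G has an edge, so its treewidth is at least 1. The upper and lower bounds meet at 1, so that is the treewidth.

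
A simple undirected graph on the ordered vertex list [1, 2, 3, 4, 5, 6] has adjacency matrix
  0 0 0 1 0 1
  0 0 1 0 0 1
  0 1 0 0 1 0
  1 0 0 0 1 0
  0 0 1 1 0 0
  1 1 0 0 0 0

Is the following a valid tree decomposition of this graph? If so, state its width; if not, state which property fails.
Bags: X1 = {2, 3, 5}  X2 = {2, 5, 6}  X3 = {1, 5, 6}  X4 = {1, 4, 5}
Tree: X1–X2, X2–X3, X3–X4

Yes; width 2.

Vertex coverage: the bags together contain {1, 2, 3, 4, 5, 6}, the full vertex set. Edge coverage: each edge of G has both endpoints in at least one bag. Running intersection: for every vertex, the bags containing it form a connected subtree. All three properties hold, so this is a valid tree decomposition of width max|bag| − 1 = 2, and hence tw(G) ≤ 2.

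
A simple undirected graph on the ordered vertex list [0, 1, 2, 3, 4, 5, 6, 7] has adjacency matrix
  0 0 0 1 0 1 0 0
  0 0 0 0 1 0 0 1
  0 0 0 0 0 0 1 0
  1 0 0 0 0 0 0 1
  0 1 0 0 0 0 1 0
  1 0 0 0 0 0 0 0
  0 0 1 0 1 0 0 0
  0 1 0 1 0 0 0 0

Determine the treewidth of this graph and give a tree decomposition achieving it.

Treewidth 1.
One such decomposition:
Bags: B1 = {0, 5}  B2 = {0, 3}  B3 = {3, 7}  B4 = {1, 7}  B5 = {1, 4}  B6 = {4, 6}  B7 = {2, 6}
Tree: B1–B2, B2–B3, B3–B4, B4–B5, B5–B6, B6–B7

The largest bag has 2 vertices, giving width 1; this decomposition certifies tw(G) ≤ 1. Any graph with an edge has treewidth ≥ 1, and G has the edge 5–0. Therefore the treewidth is 1.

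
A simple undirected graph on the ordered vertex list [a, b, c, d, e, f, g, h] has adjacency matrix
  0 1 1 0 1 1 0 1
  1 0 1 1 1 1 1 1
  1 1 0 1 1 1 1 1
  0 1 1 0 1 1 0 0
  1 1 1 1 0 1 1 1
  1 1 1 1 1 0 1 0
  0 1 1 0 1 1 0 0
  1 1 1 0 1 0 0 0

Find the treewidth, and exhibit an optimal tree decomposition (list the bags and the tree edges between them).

Each bag holds 5 vertices, so the decomposition has width 4, which upper-bounds the treewidth. On the other hand G contains the 5-clique {a, b, c, e, h}. A clique must lie in a single bag of any decomposition, so no decomposition can have width below 4. The upper and lower bounds meet at 4, so that is the treewidth.

Treewidth 4.
One such decomposition:
Bags: B1 = {a, b, c, e, f}  B2 = {b, c, d, e, f}  B3 = {b, c, e, f, g}  B4 = {a, b, c, e, h}
Tree: B1–B2, B1–B3, B1–B4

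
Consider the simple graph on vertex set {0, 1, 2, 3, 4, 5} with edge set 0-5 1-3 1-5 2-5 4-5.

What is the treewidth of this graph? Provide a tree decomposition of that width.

Treewidth 1.
One such decomposition:
Bags: B1 = {1, 5}  B2 = {1, 3}  B3 = {4, 5}  B4 = {0, 5}  B5 = {2, 5}
Tree: B1–B2, B1–B3, B3–B4, B3–B5

Each bag holds 2 vertices, so the decomposition has width 1, which upper-bounds the treewidth. Since G has at least one edge (e.g. 1–5), it is not an edgeless graph, so tw(G) ≥ 1. The upper and lower bounds meet at 1, so that is the treewidth.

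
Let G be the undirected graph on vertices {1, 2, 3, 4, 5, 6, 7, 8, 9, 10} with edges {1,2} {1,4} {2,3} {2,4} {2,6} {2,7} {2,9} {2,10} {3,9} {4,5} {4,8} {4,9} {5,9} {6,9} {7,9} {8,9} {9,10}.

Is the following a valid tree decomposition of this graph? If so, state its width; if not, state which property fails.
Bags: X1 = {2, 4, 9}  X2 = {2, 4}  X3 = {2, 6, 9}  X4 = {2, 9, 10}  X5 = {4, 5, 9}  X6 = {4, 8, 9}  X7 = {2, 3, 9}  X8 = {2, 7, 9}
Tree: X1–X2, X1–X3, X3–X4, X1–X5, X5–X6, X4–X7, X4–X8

No — vertex 1 appears in no bag.

A tree decomposition must satisfy three properties: every vertex lies in some bag; for every edge, both endpoints lie together in some bag; and for every vertex, the bags containing it form a connected subtree. Here vertex 1 appears in no bag, so the decomposition is invalid.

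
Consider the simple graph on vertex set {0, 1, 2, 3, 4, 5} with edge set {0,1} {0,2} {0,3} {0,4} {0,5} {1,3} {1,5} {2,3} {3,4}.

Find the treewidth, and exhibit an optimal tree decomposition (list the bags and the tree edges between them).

The largest bag has 3 vertices, giving width 2; this decomposition certifies tw(G) ≤ 2. For the lower bound, the 3 vertices {0, 1, 3} are pairwise adjacent, and any tree decomposition puts a clique entirely inside one bag — forcing width ≥ 2. The upper and lower bounds meet at 2, so that is the treewidth.

Treewidth 2.
One optimal decomposition is:
Bags: B1 = {0, 1, 5}  B2 = {0, 1, 3}  B3 = {0, 3, 4}  B4 = {0, 2, 3}
Tree: B1–B2, B2–B3, B2–B4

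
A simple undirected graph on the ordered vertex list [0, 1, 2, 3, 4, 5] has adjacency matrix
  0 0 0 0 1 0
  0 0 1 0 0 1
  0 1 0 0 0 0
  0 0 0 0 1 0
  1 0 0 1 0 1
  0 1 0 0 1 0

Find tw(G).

A width-1 tree decomposition is:
Bags: B1 = {3, 4}  B2 = {4, 5}  B3 = {1, 5}  B4 = {1, 2}  B5 = {0, 4}
Tree: B1–B2, B2–B3, B3–B4, B2–B5
The largest bag has 2 vertices, giving width 1; this decomposition certifies tw(G) ≤ 1. Any graph with an edge has treewidth ≥ 1, and G has the edge 4–3. Hence tw(G) = 1 exactly.

1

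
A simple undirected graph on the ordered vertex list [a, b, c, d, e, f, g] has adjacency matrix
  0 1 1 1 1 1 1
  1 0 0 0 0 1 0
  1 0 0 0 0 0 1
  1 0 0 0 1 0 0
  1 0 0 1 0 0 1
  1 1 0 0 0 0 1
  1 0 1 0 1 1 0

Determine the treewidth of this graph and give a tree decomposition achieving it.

Each bag holds 3 vertices, so the decomposition has width 2, which upper-bounds the treewidth. Conversely, {a, d, e} is a clique of size 3, and the vertices of any clique must share a bag in every tree decomposition; so some bag has ≥ 3 vertices and tw(G) ≥ 2. Therefore the treewidth is 2.

Treewidth 2.
One such decomposition:
Bags: B1 = {a, e, g}  B2 = {a, f, g}  B3 = {a, b, f}  B4 = {a, d, e}  B5 = {a, c, g}
Tree: B1–B2, B2–B3, B1–B4, B1–B5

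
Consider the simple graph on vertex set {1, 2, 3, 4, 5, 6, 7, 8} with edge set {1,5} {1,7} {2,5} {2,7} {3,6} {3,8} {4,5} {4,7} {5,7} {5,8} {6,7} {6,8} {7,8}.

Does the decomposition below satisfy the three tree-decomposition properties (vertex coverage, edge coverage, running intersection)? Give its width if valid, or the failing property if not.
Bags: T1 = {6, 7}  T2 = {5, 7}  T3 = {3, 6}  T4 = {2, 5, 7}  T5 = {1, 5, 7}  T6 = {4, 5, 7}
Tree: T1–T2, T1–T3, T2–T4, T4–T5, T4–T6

A tree decomposition must satisfy three properties: every vertex lies in some bag; for every edge, both endpoints lie together in some bag; and for every vertex, the bags containing it form a connected subtree. Here vertex 8 appears in no bag, so the decomposition is invalid.

No — vertex 8 appears in no bag.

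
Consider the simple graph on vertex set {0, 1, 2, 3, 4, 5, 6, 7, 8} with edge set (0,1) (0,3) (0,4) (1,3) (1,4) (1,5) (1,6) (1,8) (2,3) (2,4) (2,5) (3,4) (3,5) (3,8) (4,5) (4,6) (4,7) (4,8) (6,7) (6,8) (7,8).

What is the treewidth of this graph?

A width-3 tree decomposition is:
Bags: B1 = {1, 3, 4, 5}  B2 = {2, 3, 4, 5}  B3 = {1, 3, 4, 8}  B4 = {0, 1, 3, 4}  B5 = {1, 4, 6, 8}  B6 = {4, 6, 7, 8}
Tree: B1–B2, B1–B3, B1–B4, B3–B5, B5–B6
Each bag holds 4 vertices, so the decomposition has width 3, which upper-bounds the treewidth. For the lower bound, the 4 vertices {0, 1, 3, 4} are pairwise adjacent, and any tree decomposition puts a clique entirely inside one bag — forcing width ≥ 3. The upper and lower bounds meet at 3, so that is the treewidth.

3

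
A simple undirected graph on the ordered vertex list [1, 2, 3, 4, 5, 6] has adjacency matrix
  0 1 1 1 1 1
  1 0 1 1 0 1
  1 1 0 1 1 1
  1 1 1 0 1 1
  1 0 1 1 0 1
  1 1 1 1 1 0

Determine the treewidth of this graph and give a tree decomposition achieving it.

The largest bag has 5 vertices, giving width 4; this decomposition certifies tw(G) ≤ 4. Conversely, {1, 2, 3, 4, 6} is a clique of size 5, and the vertices of any clique must share a bag in every tree decomposition; so some bag has ≥ 5 vertices and tw(G) ≥ 4. Combining the bounds, tw(G) = 4.

Treewidth 4.
One such decomposition:
Bags: B1 = {1, 3, 4, 5, 6}  B2 = {1, 2, 3, 4, 6}
Tree: B1–B2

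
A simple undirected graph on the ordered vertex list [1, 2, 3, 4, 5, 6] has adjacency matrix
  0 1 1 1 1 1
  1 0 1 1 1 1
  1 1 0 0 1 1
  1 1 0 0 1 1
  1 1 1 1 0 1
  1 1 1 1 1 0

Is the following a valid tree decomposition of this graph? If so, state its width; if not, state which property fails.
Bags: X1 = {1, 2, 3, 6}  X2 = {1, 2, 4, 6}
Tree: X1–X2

No — vertex 5 appears in no bag.

A tree decomposition must satisfy three properties: every vertex lies in some bag; for every edge, both endpoints lie together in some bag; and for every vertex, the bags containing it form a connected subtree. Here vertex 5 appears in no bag, so the decomposition is invalid.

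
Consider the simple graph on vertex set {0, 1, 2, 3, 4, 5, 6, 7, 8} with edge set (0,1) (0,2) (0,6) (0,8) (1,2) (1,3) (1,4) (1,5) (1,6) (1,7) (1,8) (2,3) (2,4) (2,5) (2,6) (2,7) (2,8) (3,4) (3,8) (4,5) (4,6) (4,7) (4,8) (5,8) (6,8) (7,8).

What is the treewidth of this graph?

4

A width-4 tree decomposition is:
Bags: B1 = {1, 2, 3, 4, 8}  B2 = {1, 2, 4, 7, 8}  B3 = {1, 2, 4, 5, 8}  B4 = {1, 2, 4, 6, 8}  B5 = {0, 1, 2, 6, 8}
Tree: B1–B2, B2–B3, B1–B4, B4–B5
Each bag holds 5 vertices, so the decomposition has width 4, which upper-bounds the treewidth. On the other hand G contains the 5-clique {0, 1, 2, 6, 8}. A clique must lie in a single bag of any decomposition, so no decomposition can have width below 4. Hence tw(G) = 4 exactly.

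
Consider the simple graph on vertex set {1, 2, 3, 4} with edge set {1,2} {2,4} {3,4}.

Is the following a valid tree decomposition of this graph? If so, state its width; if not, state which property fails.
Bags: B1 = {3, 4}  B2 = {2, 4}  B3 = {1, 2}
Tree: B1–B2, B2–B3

Yes; width 1.

Vertex coverage: the bags together contain {1, 2, 3, 4}, the full vertex set. Edge coverage: each edge of G has both endpoints in at least one bag. Running intersection: for every vertex, the bags containing it form a connected subtree. All three properties hold, so this is a valid tree decomposition of width max|bag| − 1 = 1, and hence tw(G) ≤ 1.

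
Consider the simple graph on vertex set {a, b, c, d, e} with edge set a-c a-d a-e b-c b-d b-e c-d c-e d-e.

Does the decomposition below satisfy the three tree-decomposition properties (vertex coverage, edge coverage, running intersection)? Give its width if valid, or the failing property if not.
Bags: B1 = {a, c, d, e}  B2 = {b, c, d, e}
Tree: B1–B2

Yes; width 3.

Checking the three conditions: (i) the bags cover all of {a, b, c, d, e}; (ii) for each edge, some bag contains both endpoints; (iii) the bags containing any fixed vertex form a subtree. All hold, so the decomposition is valid with width 4 − 1 = 3.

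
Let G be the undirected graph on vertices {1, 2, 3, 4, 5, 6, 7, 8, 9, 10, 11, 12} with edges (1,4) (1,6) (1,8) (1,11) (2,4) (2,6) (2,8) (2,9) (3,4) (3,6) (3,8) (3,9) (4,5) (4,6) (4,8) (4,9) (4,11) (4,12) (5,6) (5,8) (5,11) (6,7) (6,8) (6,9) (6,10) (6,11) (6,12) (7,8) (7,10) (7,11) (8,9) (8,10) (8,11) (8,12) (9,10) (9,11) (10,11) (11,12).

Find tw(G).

4

A width-4 tree decomposition is:
Bags: B1 = {4, 5, 6, 8, 11}  B2 = {4, 6, 8, 9, 11}  B3 = {6, 8, 9, 10, 11}  B4 = {4, 6, 8, 11, 12}  B5 = {1, 4, 6, 8, 11}  B6 = {2, 4, 6, 8, 9}  B7 = {3, 4, 6, 8, 9}  B8 = {6, 7, 8, 10, 11}
Tree: B1–B2, B2–B3, B2–B4, B4–B5, B2–B6, B6–B7, B3–B8
Each bag holds 5 vertices, so the decomposition has width 4, which upper-bounds the treewidth. Conversely, {6, 8, 9, 10, 11} is a clique of size 5, and the vertices of any clique must share a bag in every tree decomposition; so some bag has ≥ 5 vertices and tw(G) ≥ 4. Therefore the treewidth is 4.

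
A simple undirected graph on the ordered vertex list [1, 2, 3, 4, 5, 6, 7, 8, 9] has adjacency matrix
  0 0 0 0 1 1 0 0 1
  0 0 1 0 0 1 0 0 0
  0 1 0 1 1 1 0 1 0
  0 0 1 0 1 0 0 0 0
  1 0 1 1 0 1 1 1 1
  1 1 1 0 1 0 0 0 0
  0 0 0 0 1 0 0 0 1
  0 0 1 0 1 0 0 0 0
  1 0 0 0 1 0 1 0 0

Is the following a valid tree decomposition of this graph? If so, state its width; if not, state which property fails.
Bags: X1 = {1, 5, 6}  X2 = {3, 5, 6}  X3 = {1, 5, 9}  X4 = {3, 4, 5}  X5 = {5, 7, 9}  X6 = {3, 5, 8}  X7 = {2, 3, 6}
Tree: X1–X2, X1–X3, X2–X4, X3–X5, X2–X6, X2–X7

Yes; width 2.

Every vertex of G appears in some bag (union = {1, 2, 3, 4, 5, 6, 7, 8, 9}); every edge is covered by a bag; and for each vertex v the set of bags containing v is connected in the bag tree. The decomposition is therefore valid. The largest bag has 3 vertices, so the width is 2.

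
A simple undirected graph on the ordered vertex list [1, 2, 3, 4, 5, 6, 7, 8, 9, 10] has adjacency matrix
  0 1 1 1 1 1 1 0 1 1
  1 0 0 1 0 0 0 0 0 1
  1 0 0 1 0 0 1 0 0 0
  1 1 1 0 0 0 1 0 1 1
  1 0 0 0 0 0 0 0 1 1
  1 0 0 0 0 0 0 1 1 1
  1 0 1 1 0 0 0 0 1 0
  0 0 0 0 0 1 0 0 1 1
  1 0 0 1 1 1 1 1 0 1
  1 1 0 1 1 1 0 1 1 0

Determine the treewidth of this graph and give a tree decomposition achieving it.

Treewidth 3.
One optimal decomposition is:
Bags: B1 = {1, 5, 9, 10}  B2 = {1, 4, 9, 10}  B3 = {1, 4, 7, 9}  B4 = {1, 6, 9, 10}  B5 = {6, 8, 9, 10}  B6 = {1, 2, 4, 10}  B7 = {1, 3, 4, 7}
Tree: B1–B2, B2–B3, B1–B4, B4–B5, B2–B6, B3–B7

Each bag holds 4 vertices, so the decomposition has width 3, which upper-bounds the treewidth. For the lower bound, the 4 vertices {6, 8, 9, 10} are pairwise adjacent, and any tree decomposition puts a clique entirely inside one bag — forcing width ≥ 3. The upper and lower bounds meet at 3, so that is the treewidth.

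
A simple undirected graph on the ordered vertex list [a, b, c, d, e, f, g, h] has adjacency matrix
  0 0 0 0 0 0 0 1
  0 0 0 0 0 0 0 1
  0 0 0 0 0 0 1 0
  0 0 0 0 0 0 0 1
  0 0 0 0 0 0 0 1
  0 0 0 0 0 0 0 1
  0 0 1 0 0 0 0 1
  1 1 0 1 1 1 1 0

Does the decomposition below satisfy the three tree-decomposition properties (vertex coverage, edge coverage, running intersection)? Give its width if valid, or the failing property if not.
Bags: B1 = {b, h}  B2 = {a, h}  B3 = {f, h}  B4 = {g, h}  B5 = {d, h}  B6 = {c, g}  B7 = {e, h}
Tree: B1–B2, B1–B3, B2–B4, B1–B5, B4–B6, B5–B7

Yes; width 1.

Every vertex of G appears in some bag (union = {a, b, c, d, e, f, g, h}); every edge is covered by a bag; and for each vertex v the set of bags containing v is connected in the bag tree. The decomposition is therefore valid. The largest bag has 2 vertices, so the width is 1.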